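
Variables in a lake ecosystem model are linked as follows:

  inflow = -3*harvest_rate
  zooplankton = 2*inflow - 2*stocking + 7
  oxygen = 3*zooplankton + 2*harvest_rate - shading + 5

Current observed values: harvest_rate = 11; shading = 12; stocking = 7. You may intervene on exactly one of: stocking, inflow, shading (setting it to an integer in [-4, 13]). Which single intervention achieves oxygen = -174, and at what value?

set stocking = 2

Intervening on stocking: with other inputs at their observed values, oxygen = -6*stocking - 162. Solving for -174 gives stocking = 2, within [-4, 13].
Intervening on inflow: oxygen = 6*inflow - 6. Reaching -174 requires inflow = -28, outside [-4, 13].
Intervening on shading: oxygen = -shading - 192. Reaching -174 requires shading = -18, outside [-4, 13].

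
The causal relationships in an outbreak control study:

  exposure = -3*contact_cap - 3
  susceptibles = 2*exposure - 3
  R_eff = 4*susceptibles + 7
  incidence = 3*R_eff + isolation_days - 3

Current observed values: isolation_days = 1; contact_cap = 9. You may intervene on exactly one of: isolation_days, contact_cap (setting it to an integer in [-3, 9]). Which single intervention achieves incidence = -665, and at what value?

Intervening on isolation_days: incidence = isolation_days - 738. Reaching -665 requires isolation_days = 73, outside [-3, 9].
Intervening on contact_cap: with other inputs at their observed values, incidence = -72*contact_cap - 89. Solving for -665 gives contact_cap = 8, within [-3, 9].

set contact_cap = 8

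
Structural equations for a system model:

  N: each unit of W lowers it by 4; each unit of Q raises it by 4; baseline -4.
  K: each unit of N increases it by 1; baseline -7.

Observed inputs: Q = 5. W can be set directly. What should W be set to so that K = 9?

W = 0

Substituting into the N equation gives N = -4*W + 16.
So K = -4*W + 9.
Solve -4*W + 9 = 9: W = (9 - 9) / -4 = 0.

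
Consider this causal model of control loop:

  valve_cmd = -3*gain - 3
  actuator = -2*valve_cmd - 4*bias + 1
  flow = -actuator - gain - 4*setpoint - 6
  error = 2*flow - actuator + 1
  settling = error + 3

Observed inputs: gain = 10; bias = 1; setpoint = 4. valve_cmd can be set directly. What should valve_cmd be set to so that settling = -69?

Intervening on valve_cmd fixes its value directly, overriding its dependence on gain.
Substituting into the actuator equation gives actuator = -2*valve_cmd - 3.
This gives flow = 2*valve_cmd - 29.
error becomes 6*valve_cmd - 54.
Substituting into the settling equation gives settling = 6*valve_cmd - 51.
Solve 6*valve_cmd - 51 = -69: valve_cmd = (-69 + 51) / 6 = -3.

valve_cmd = -3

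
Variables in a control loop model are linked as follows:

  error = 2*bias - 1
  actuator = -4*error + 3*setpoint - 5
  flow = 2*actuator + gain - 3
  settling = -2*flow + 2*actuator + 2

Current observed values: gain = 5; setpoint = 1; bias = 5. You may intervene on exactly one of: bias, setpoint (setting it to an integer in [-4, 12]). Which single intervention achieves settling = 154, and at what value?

Intervening on bias: with other inputs at their observed values, settling = 16*bias - 6. Solving for 154 gives bias = 10, within [-4, 12].
Intervening on setpoint: settling = -6*setpoint + 80. Reaching 154 requires setpoint = -37/3, not an integer.

set bias = 10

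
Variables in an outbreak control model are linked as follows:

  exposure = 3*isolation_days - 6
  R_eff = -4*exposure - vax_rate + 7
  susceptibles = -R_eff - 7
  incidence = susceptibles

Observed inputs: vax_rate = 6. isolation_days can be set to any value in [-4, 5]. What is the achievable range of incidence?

-80 to 28

Substituting into the R_eff equation gives R_eff = -12*isolation_days + 25.
Substituting into the susceptibles equation gives susceptibles = 12*isolation_days - 32.
Substituting into the incidence equation gives incidence = 12*isolation_days - 32.
Linear in isolation_days, so extremes are at the endpoints: isolation_days = -4 gives incidence = -80; isolation_days = 5 gives incidence = 28.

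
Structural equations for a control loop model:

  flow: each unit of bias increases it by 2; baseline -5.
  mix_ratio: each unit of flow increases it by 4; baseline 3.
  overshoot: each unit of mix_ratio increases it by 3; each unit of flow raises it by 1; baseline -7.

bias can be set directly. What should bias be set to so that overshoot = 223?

Substituting into the mix_ratio equation gives mix_ratio = 8*bias - 17.
Substituting into the overshoot equation gives overshoot = 26*bias - 63.
Solve 26*bias - 63 = 223: bias = (223 + 63) / 26 = 11.

bias = 11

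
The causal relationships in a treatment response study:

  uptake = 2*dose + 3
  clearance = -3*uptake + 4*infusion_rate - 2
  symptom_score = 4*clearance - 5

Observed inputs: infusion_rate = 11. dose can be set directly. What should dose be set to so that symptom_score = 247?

dose = -5

Substituting into the clearance equation gives clearance = -6*dose + 33.
Substituting into the symptom_score equation gives symptom_score = -24*dose + 127.
Solve -24*dose + 127 = 247: dose = (247 - 127) / -24 = -5.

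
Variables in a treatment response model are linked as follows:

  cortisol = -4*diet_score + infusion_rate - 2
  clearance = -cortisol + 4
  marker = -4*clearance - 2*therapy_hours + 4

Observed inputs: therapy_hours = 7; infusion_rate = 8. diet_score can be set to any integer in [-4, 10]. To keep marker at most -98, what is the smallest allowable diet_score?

Substituting into the cortisol equation gives cortisol = -4*diet_score + 6.
So clearance = 4*diet_score - 2.
So marker = -16*diet_score - 2.
Require -16*diet_score - 2 ≤ -98, so diet_score ≥ 6.
The smallest integer in [-4, 10] satisfying this is 6.

diet_score = 6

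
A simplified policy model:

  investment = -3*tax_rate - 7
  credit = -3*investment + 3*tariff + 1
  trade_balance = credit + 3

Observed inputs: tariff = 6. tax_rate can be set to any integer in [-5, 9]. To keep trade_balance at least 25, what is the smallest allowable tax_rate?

tax_rate = -2

Substituting into the credit equation gives credit = 9*tax_rate + 40.
This gives trade_balance = 9*tax_rate + 43.
Require 9*tax_rate + 43 ≥ 25, so tax_rate ≥ -2.
The smallest integer in [-5, 9] satisfying this is -2.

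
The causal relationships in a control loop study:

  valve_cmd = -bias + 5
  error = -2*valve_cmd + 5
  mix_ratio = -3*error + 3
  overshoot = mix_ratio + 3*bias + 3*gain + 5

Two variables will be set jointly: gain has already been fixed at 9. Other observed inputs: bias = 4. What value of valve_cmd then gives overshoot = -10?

valve_cmd = -7

With gain held at 9:
Intervening on valve_cmd fixes its value directly, overriding its dependence on bias.
Substituting into the mix_ratio equation gives mix_ratio = 6*valve_cmd - 12.
Substituting into the overshoot equation gives overshoot = 6*valve_cmd + 32.
Solve 6*valve_cmd + 32 = -10: valve_cmd = (-10 - 32) / 6 = -7.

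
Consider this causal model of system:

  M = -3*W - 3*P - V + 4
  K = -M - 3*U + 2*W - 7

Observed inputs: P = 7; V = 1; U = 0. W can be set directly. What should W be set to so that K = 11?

W = 0

Substituting into the M equation gives M = -3*W - 18.
Substituting into the K equation gives K = 5*W + 11.
Solve 5*W + 11 = 11: W = (11 - 11) / 5 = 0.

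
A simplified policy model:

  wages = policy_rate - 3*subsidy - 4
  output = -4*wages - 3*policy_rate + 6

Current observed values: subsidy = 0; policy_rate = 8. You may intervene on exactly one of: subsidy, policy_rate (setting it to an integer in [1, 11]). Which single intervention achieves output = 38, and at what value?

set subsidy = 6

Intervening on subsidy: with other inputs at their observed values, output = 12*subsidy - 34. Solving for 38 gives subsidy = 6, within [1, 11].
Intervening on policy_rate: output = -7*policy_rate + 22. Reaching 38 requires policy_rate = -16/7, not an integer.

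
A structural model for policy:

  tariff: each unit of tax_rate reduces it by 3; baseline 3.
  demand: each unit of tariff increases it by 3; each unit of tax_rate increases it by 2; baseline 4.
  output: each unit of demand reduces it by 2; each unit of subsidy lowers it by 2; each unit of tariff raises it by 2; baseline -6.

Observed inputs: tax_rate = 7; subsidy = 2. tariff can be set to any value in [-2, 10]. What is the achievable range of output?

Intervening on tariff fixes its value directly, overriding its dependence on tax_rate.
Substituting into the demand equation gives demand = 3*tariff + 18.
Substituting into the output equation gives output = -4*tariff - 46.
Linear in tariff, so extremes are at the endpoints: tariff = -2 gives output = -38; tariff = 10 gives output = -86.

-86 to -38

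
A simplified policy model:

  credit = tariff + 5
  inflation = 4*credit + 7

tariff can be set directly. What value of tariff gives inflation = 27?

tariff = 0

Substituting into the inflation equation gives inflation = 4*tariff + 27.
Solve 4*tariff + 27 = 27: tariff = (27 - 27) / 4 = 0.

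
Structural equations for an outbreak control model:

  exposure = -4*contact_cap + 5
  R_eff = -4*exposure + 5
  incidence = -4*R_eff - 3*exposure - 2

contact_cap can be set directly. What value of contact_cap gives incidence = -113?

contact_cap = 3

Substituting into the R_eff equation gives R_eff = 16*contact_cap - 15.
incidence becomes -52*contact_cap + 43.
Solve -52*contact_cap + 43 = -113: contact_cap = (-113 - 43) / -52 = 3.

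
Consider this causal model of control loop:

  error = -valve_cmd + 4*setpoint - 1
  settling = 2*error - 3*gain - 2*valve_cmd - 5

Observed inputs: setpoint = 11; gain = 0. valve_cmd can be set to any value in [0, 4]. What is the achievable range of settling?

Substituting into the error equation gives error = -valve_cmd + 43.
settling becomes -4*valve_cmd + 81.
Linear in valve_cmd, so extremes are at the endpoints: valve_cmd = 0 gives settling = 81; valve_cmd = 4 gives settling = 65.

65 to 81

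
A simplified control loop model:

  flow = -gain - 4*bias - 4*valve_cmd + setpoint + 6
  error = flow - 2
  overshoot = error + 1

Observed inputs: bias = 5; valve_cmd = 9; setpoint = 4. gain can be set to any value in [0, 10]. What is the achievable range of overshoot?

Substituting into the flow equation gives flow = -gain - 46.
Substituting into the error equation gives error = -gain - 48.
So overshoot = -gain - 47.
Linear in gain, so extremes are at the endpoints: gain = 0 gives overshoot = -47; gain = 10 gives overshoot = -57.

-57 to -47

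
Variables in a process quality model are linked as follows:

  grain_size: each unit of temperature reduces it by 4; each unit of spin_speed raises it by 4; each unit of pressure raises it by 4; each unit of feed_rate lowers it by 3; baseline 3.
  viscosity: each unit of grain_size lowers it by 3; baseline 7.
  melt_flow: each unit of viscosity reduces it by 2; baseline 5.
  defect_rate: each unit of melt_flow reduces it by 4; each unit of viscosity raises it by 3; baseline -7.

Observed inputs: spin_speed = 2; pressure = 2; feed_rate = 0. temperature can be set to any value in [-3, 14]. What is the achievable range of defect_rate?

-973 to 1271

Substituting into the grain_size equation gives grain_size = -4*temperature + 19.
So viscosity = 12*temperature - 50.
This gives melt_flow = -24*temperature + 105.
Substituting into the defect_rate equation gives defect_rate = 132*temperature - 577.
Linear in temperature, so extremes are at the endpoints: temperature = -3 gives defect_rate = -973; temperature = 14 gives defect_rate = 1271.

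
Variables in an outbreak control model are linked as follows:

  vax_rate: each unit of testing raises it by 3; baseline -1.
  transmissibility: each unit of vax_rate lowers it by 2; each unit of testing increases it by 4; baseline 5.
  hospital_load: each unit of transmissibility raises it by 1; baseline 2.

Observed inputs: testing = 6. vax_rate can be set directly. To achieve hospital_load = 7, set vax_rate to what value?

vax_rate = 12

Intervening on vax_rate fixes its value directly, overriding its dependence on testing.
Substituting into the transmissibility equation gives transmissibility = -2*vax_rate + 29.
This gives hospital_load = -2*vax_rate + 31.
Solve -2*vax_rate + 31 = 7: vax_rate = (7 - 31) / -2 = 12.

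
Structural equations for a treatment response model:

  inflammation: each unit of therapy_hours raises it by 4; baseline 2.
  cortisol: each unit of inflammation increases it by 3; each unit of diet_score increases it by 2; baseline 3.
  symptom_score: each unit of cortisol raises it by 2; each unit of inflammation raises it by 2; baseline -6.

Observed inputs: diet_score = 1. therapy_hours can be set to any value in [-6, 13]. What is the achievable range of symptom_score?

-172 to 436

Substituting into the cortisol equation gives cortisol = 12*therapy_hours + 11.
Substituting into the symptom_score equation gives symptom_score = 32*therapy_hours + 20.
Linear in therapy_hours, so extremes are at the endpoints: therapy_hours = -6 gives symptom_score = -172; therapy_hours = 13 gives symptom_score = 436.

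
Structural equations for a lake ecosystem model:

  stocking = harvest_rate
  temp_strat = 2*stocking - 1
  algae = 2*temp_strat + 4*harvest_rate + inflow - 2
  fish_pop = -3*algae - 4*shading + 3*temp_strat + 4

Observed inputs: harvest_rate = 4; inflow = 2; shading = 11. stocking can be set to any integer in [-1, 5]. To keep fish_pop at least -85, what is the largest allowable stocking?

Intervening on stocking fixes its value directly, overriding its dependence on harvest_rate.
Substituting into the algae equation gives algae = 4*stocking + 14.
Substituting into the fish_pop equation gives fish_pop = -6*stocking - 85.
Require -6*stocking - 85 ≥ -85, so stocking ≤ 0.
The largest integer in [-1, 5] satisfying this is 0.

stocking = 0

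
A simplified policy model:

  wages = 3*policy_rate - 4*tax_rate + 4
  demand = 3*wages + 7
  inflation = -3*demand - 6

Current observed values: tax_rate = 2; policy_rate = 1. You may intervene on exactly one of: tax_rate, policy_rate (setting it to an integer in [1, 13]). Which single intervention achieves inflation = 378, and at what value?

Intervening on tax_rate: with other inputs at their observed values, inflation = 36*tax_rate - 90. Solving for 378 gives tax_rate = 13, within [1, 13].
Intervening on policy_rate: inflation = -27*policy_rate + 9. Reaching 378 requires policy_rate = -41/3, not an integer.

set tax_rate = 13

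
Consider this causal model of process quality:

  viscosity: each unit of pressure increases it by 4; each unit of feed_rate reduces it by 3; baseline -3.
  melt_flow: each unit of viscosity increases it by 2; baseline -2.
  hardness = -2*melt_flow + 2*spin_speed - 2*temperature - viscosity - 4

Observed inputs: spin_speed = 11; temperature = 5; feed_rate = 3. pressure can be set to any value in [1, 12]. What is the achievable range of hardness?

Substituting into the viscosity equation gives viscosity = 4*pressure - 12.
This gives melt_flow = 8*pressure - 26.
This gives hardness = -20*pressure + 72.
Linear in pressure, so extremes are at the endpoints: pressure = 1 gives hardness = 52; pressure = 12 gives hardness = -168.

-168 to 52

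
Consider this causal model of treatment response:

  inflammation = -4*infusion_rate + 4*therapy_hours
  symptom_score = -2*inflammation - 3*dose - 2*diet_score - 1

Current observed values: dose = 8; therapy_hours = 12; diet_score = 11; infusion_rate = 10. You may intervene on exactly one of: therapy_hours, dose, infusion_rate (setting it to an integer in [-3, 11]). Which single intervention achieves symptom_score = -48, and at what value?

Intervening on therapy_hours: symptom_score = -8*therapy_hours + 33. Reaching -48 requires therapy_hours = 81/8, not an integer.
Intervening on dose: with other inputs at their observed values, symptom_score = -3*dose - 39. Solving for -48 gives dose = 3, within [-3, 11].
Intervening on infusion_rate: symptom_score = 8*infusion_rate - 143. Reaching -48 requires infusion_rate = 95/8, not an integer.

set dose = 3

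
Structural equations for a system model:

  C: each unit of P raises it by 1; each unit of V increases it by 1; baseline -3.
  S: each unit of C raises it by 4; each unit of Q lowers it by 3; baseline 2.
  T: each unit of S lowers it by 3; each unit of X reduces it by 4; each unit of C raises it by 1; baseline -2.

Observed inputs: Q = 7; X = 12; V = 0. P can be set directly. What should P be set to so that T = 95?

Substituting into the C equation gives C = P - 3.
Substituting into the S equation gives S = 4*P - 31.
This gives T = -11*P + 40.
Solve -11*P + 40 = 95: P = (95 - 40) / -11 = -5.

P = -5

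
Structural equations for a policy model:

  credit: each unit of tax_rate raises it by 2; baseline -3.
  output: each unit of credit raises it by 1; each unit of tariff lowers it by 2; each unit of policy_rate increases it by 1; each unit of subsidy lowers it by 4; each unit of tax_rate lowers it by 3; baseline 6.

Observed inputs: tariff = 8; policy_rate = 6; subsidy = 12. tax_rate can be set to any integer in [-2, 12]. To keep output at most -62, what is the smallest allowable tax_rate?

Substituting into the output equation gives output = -tax_rate - 55.
Require -tax_rate - 55 ≤ -62, so tax_rate ≥ 7.
The smallest integer in [-2, 12] satisfying this is 7.

tax_rate = 7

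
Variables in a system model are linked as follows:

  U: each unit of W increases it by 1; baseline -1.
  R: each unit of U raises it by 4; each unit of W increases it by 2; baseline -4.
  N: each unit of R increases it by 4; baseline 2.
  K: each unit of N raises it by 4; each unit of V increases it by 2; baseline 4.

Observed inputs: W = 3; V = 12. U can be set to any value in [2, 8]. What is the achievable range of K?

196 to 580

Intervening on U fixes its value directly, overriding its dependence on W.
Substituting into the R equation gives R = 4*U + 2.
Substituting into the N equation gives N = 16*U + 10.
K becomes 64*U + 68.
Linear in U, so extremes are at the endpoints: U = 2 gives K = 196; U = 8 gives K = 580.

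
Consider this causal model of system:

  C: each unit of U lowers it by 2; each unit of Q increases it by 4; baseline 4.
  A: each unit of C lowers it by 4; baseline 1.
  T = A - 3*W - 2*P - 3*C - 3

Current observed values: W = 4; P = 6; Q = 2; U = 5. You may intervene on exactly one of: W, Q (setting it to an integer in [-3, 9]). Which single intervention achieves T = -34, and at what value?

Intervening on W: with other inputs at their observed values, T = -3*W - 28. Solving for -34 gives W = 2, within [-3, 9].
Intervening on Q: T = -28*Q + 16. Reaching -34 requires Q = 25/14, not an integer.

set W = 2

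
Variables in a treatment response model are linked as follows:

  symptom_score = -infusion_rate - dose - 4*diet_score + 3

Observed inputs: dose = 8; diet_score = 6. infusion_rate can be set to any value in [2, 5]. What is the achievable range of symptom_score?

-34 to -31

Substituting into the symptom_score equation gives symptom_score = -infusion_rate - 29.
Linear in infusion_rate, so extremes are at the endpoints: infusion_rate = 2 gives symptom_score = -31; infusion_rate = 5 gives symptom_score = -34.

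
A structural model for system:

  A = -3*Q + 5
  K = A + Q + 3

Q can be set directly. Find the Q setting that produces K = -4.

Substituting into the K equation gives K = -2*Q + 8.
Solve -2*Q + 8 = -4: Q = (-4 - 8) / -2 = 6.

Q = 6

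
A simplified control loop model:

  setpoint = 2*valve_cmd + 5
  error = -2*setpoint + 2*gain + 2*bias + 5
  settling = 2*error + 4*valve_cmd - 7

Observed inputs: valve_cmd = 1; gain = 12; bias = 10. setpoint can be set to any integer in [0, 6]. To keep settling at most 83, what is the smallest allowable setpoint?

setpoint = 3

Intervening on setpoint fixes its value directly, overriding its dependence on valve_cmd.
Substituting into the error equation gives error = -2*setpoint + 49.
Substituting into the settling equation gives settling = -4*setpoint + 95.
Require -4*setpoint + 95 ≤ 83, so setpoint ≥ 3.
The smallest integer in [0, 6] satisfying this is 3.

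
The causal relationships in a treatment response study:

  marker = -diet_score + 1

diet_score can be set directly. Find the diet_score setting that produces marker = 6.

diet_score = -5

Solve -diet_score + 1 = 6: diet_score = (6 - 1) / -1 = -5.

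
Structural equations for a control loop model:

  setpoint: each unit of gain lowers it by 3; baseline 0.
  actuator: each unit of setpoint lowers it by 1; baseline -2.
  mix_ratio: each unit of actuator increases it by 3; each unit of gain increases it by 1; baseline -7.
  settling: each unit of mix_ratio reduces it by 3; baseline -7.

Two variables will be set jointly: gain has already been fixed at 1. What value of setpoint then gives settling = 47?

setpoint = 2

With gain held at 1:
Intervening on setpoint fixes its value directly, overriding its dependence on gain.
Substituting into the mix_ratio equation gives mix_ratio = -3*setpoint - 12.
settling becomes 9*setpoint + 29.
Solve 9*setpoint + 29 = 47: setpoint = (47 - 29) / 9 = 2.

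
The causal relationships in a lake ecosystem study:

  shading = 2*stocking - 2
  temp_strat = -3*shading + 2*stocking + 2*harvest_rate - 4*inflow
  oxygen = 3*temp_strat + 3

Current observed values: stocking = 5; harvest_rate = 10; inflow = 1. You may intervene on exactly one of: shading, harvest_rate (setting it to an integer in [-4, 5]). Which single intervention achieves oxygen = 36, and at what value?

Intervening on shading: with other inputs at their observed values, oxygen = -9*shading + 81. Solving for 36 gives shading = 5, within [-4, 5].
Intervening on harvest_rate: oxygen = 6*harvest_rate - 51. Reaching 36 requires harvest_rate = 29/2, not an integer.

set shading = 5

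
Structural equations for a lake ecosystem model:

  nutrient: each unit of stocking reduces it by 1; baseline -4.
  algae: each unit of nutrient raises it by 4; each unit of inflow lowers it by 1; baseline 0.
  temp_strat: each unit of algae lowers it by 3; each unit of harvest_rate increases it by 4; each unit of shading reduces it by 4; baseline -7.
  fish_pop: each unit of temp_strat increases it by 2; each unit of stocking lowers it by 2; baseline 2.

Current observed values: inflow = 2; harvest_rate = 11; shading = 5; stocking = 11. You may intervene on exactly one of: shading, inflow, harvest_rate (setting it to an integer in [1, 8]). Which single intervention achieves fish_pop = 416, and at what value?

Intervening on shading: fish_pop = -8*shading + 426. Reaching 416 requires shading = 5/4, not an integer.
Intervening on inflow: with other inputs at their observed values, fish_pop = 6*inflow + 374. Solving for 416 gives inflow = 7, within [1, 8].
Intervening on harvest_rate: fish_pop = 8*harvest_rate + 298. Reaching 416 requires harvest_rate = 59/4, not an integer.

set inflow = 7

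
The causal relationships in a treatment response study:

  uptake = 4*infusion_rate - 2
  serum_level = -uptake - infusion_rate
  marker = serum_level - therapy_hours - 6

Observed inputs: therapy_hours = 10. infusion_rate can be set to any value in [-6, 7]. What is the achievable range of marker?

-49 to 16

Substituting into the serum_level equation gives serum_level = -5*infusion_rate + 2.
Substituting into the marker equation gives marker = -5*infusion_rate - 14.
Linear in infusion_rate, so extremes are at the endpoints: infusion_rate = -6 gives marker = 16; infusion_rate = 7 gives marker = -49.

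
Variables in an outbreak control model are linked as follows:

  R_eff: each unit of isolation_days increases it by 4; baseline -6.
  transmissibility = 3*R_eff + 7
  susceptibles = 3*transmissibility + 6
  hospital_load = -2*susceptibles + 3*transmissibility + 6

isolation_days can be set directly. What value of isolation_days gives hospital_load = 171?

isolation_days = -4

Substituting into the transmissibility equation gives transmissibility = 12*isolation_days - 11.
Substituting into the susceptibles equation gives susceptibles = 36*isolation_days - 27.
Substituting into the hospital_load equation gives hospital_load = -36*isolation_days + 27.
Solve -36*isolation_days + 27 = 171: isolation_days = (171 - 27) / -36 = -4.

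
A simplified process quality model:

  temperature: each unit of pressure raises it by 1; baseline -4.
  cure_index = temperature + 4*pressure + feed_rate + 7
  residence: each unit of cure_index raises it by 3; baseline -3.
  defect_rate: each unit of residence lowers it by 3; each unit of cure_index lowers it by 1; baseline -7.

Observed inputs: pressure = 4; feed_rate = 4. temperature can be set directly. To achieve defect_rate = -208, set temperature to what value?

temperature = -6

Intervening on temperature fixes its value directly, overriding its dependence on pressure.
Substituting into the cure_index equation gives cure_index = temperature + 27.
Substituting into the residence equation gives residence = 3*temperature + 78.
Substituting into the defect_rate equation gives defect_rate = -10*temperature - 268.
Solve -10*temperature - 268 = -208: temperature = (-208 + 268) / -10 = -6.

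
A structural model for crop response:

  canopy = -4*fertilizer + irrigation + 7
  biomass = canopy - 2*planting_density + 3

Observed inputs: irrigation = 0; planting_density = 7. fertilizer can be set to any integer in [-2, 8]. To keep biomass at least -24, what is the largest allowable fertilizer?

fertilizer = 5

Substituting into the canopy equation gives canopy = -4*fertilizer + 7.
This gives biomass = -4*fertilizer - 4.
Require -4*fertilizer - 4 ≥ -24, so fertilizer ≤ 5.
The largest integer in [-2, 8] satisfying this is 5.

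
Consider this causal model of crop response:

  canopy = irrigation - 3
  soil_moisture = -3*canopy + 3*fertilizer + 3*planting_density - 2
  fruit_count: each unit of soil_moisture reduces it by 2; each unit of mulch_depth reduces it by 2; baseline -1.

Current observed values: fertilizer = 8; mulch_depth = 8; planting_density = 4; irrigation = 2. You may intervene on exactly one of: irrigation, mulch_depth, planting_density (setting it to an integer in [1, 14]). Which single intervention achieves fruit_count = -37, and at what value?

set irrigation = 11

Intervening on irrigation: with other inputs at their observed values, fruit_count = 6*irrigation - 103. Solving for -37 gives irrigation = 11, within [1, 14].
Intervening on mulch_depth: fruit_count = -2*mulch_depth - 75. Reaching -37 requires mulch_depth = -19, outside [1, 14].
Intervening on planting_density: fruit_count = -6*planting_density - 67. Reaching -37 requires planting_density = -5, outside [1, 14].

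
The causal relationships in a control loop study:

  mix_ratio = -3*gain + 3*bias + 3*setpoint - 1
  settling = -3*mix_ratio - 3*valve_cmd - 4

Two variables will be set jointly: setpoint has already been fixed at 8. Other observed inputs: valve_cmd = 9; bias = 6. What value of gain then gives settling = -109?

With setpoint held at 8:
Substituting into the mix_ratio equation gives mix_ratio = -3*gain + 41.
This gives settling = 9*gain - 154.
Solve 9*gain - 154 = -109: gain = (-109 + 154) / 9 = 5.

gain = 5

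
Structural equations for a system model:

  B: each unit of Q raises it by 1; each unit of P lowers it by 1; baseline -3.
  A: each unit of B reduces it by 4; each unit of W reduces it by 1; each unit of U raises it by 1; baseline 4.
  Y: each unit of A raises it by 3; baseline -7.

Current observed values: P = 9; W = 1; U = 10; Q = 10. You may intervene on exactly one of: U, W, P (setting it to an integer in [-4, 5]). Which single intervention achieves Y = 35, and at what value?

Intervening on U: with other inputs at their observed values, Y = 3*U + 26. Solving for 35 gives U = 3, within [-4, 5].
Intervening on W: Y = -3*W + 59. Reaching 35 requires W = 8, outside [-4, 5].
Intervening on P: Y = 12*P - 52. Reaching 35 requires P = 29/4, not an integer.

set U = 3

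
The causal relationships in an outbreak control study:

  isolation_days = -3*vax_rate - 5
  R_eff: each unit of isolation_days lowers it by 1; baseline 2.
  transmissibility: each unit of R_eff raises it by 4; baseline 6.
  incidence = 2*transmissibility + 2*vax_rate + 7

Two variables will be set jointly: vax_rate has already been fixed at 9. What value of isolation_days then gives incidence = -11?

isolation_days = 8

With vax_rate held at 9:
Intervening on isolation_days fixes its value directly, overriding its dependence on vax_rate.
Substituting into the transmissibility equation gives transmissibility = -4*isolation_days + 14.
incidence becomes -8*isolation_days + 53.
Solve -8*isolation_days + 53 = -11: isolation_days = (-11 - 53) / -8 = 8.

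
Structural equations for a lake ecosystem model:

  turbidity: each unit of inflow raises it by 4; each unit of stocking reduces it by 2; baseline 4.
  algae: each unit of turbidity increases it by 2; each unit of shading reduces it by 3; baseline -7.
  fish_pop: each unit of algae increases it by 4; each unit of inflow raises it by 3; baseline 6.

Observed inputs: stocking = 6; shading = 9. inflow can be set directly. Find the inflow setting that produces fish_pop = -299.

Substituting into the turbidity equation gives turbidity = 4*inflow - 8.
algae becomes 8*inflow - 50.
fish_pop becomes 35*inflow - 194.
Solve 35*inflow - 194 = -299: inflow = (-299 + 194) / 35 = -3.

inflow = -3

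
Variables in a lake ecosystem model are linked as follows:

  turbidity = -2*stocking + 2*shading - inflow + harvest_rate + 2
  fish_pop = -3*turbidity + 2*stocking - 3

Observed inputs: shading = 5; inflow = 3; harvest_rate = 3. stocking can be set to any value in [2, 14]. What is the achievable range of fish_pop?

Substituting into the turbidity equation gives turbidity = -2*stocking + 12.
Substituting into the fish_pop equation gives fish_pop = 8*stocking - 39.
Linear in stocking, so extremes are at the endpoints: stocking = 2 gives fish_pop = -23; stocking = 14 gives fish_pop = 73.

-23 to 73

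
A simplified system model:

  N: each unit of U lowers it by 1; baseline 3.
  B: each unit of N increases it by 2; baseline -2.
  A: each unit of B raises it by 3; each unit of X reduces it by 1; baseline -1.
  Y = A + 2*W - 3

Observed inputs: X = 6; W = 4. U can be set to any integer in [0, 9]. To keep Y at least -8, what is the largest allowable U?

Substituting into the B equation gives B = -2*U + 4.
Substituting into the A equation gives A = -6*U + 5.
Substituting into the Y equation gives Y = -6*U + 10.
Require -6*U + 10 ≥ -8, so U ≤ 3.
The largest integer in [0, 9] satisfying this is 3.

U = 3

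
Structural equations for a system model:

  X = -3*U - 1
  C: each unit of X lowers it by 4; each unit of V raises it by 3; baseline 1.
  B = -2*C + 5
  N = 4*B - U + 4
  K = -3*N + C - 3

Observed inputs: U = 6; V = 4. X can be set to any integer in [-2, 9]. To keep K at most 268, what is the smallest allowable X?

X = 0

Intervening on X fixes its value directly, overriding its dependence on U.
Substituting into the C equation gives C = -4*X + 13.
This gives B = 8*X - 21.
So N = 32*X - 86.
This gives K = -100*X + 268.
Require -100*X + 268 ≤ 268, so X ≥ 0.
The smallest integer in [-2, 9] satisfying this is 0.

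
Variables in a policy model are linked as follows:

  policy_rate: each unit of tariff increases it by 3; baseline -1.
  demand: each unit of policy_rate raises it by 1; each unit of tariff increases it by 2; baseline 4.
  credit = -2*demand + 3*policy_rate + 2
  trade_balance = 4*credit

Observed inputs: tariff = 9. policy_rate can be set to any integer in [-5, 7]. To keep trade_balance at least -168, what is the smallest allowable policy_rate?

policy_rate = 0

Intervening on policy_rate fixes its value directly, overriding its dependence on tariff.
Substituting into the demand equation gives demand = policy_rate + 22.
Substituting into the credit equation gives credit = policy_rate - 42.
trade_balance becomes 4*policy_rate - 168.
Require 4*policy_rate - 168 ≥ -168, so policy_rate ≥ 0.
The smallest integer in [-5, 7] satisfying this is 0.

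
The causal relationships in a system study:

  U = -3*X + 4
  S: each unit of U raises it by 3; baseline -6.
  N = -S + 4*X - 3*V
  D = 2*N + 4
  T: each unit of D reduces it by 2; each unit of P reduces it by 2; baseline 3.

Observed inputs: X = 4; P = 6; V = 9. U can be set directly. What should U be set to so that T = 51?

Intervening on U fixes its value directly, overriding its dependence on X.
Substituting into the N equation gives N = -3*U - 5.
This gives D = -6*U - 6.
Substituting into the T equation gives T = 12*U + 3.
Solve 12*U + 3 = 51: U = (51 - 3) / 12 = 4.

U = 4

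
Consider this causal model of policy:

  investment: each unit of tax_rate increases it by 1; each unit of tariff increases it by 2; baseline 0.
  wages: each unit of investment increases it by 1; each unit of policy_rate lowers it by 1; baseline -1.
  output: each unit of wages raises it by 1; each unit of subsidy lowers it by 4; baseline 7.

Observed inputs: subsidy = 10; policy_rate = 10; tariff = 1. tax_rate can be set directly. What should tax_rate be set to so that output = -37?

Substituting into the investment equation gives investment = tax_rate + 2.
Substituting into the wages equation gives wages = tax_rate - 9.
Substituting into the output equation gives output = tax_rate - 42.
Solve tax_rate - 42 = -37: tax_rate = (-37 + 42) / 1 = 5.

tax_rate = 5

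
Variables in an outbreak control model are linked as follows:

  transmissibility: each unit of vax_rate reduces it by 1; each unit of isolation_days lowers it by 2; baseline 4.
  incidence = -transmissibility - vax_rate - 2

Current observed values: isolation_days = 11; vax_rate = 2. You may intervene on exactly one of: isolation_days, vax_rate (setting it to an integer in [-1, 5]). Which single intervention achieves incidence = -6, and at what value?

Intervening on isolation_days: with other inputs at their observed values, incidence = 2*isolation_days - 6. Solving for -6 gives isolation_days = 0, within [-1, 5].
Intervening on vax_rate: the paths from vax_rate to incidence cancel (net effect zero), leaving incidence = 16; -6 is unreachable this way.

set isolation_days = 0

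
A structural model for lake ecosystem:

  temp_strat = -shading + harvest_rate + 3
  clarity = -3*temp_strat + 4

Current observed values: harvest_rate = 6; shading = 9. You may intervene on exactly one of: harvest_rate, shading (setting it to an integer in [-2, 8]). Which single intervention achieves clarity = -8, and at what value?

Intervening on harvest_rate: clarity = -3*harvest_rate + 22. Reaching -8 requires harvest_rate = 10, outside [-2, 8].
Intervening on shading: with other inputs at their observed values, clarity = 3*shading - 23. Solving for -8 gives shading = 5, within [-2, 8].

set shading = 5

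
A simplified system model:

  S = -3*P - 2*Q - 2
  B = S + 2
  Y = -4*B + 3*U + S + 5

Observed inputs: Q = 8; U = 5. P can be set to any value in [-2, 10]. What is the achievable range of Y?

48 to 156

Substituting into the S equation gives S = -3*P - 18.
Substituting into the B equation gives B = -3*P - 16.
This gives Y = 9*P + 66.
Linear in P, so extremes are at the endpoints: P = -2 gives Y = 48; P = 10 gives Y = 156.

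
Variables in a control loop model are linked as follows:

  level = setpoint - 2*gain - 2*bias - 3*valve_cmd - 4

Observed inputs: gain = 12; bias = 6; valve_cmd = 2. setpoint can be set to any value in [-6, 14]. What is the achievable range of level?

Substituting into the level equation gives level = setpoint - 46.
Linear in setpoint, so extremes are at the endpoints: setpoint = -6 gives level = -52; setpoint = 14 gives level = -32.

-52 to -32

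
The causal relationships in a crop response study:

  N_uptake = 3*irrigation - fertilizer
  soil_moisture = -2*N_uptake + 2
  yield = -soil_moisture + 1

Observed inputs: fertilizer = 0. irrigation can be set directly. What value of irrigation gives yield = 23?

Substituting into the N_uptake equation gives N_uptake = 3*irrigation.
This gives soil_moisture = -6*irrigation + 2.
Substituting into the yield equation gives yield = 6*irrigation - 1.
Solve 6*irrigation - 1 = 23: irrigation = (23 + 1) / 6 = 4.

irrigation = 4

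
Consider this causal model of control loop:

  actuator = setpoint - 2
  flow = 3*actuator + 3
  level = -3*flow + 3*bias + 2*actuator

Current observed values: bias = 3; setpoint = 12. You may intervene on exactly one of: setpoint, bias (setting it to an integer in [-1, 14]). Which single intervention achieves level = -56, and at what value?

set setpoint = 10

Intervening on setpoint: with other inputs at their observed values, level = -7*setpoint + 14. Solving for -56 gives setpoint = 10, within [-1, 14].
Intervening on bias: level = 3*bias - 79. Reaching -56 requires bias = 23/3, not an integer.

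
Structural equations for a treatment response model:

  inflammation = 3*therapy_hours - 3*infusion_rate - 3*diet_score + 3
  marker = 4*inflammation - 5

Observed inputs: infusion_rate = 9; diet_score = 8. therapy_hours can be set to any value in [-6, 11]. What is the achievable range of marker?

Substituting into the inflammation equation gives inflammation = 3*therapy_hours - 48.
Substituting into the marker equation gives marker = 12*therapy_hours - 197.
Linear in therapy_hours, so extremes are at the endpoints: therapy_hours = -6 gives marker = -269; therapy_hours = 11 gives marker = -65.

-269 to -65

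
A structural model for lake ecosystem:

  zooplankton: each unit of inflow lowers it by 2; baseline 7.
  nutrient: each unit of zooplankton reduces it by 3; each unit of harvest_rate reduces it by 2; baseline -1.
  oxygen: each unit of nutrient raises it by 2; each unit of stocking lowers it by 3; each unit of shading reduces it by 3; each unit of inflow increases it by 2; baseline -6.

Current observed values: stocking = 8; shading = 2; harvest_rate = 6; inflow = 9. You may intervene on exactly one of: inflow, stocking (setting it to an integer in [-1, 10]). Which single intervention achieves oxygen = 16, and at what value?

Intervening on inflow: oxygen = 14*inflow - 104. Reaching 16 requires inflow = 60/7, not an integer.
Intervening on stocking: with other inputs at their observed values, oxygen = -3*stocking + 46. Solving for 16 gives stocking = 10, within [-1, 10].

set stocking = 10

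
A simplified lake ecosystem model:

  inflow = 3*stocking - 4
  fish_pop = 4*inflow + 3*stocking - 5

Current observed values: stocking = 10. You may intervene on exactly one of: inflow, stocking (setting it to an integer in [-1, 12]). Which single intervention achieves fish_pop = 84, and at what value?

Intervening on inflow: fish_pop = 4*inflow + 25. Reaching 84 requires inflow = 59/4, not an integer.
Intervening on stocking: with other inputs at their observed values, fish_pop = 15*stocking - 21. Solving for 84 gives stocking = 7, within [-1, 12].

set stocking = 7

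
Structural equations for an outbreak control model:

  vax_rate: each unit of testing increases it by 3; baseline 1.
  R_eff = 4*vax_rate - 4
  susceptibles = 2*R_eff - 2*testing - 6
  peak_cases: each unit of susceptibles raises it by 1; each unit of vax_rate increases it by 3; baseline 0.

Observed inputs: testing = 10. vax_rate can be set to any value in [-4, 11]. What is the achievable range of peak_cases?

-78 to 87

Intervening on vax_rate fixes its value directly, overriding its dependence on testing.
Substituting into the susceptibles equation gives susceptibles = 8*vax_rate - 34.
Substituting into the peak_cases equation gives peak_cases = 11*vax_rate - 34.
Linear in vax_rate, so extremes are at the endpoints: vax_rate = -4 gives peak_cases = -78; vax_rate = 11 gives peak_cases = 87.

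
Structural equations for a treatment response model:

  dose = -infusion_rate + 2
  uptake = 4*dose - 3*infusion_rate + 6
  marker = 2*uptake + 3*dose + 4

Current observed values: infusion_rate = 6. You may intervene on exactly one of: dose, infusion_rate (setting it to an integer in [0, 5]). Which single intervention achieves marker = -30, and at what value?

set infusion_rate = 4

Intervening on dose: marker = 11*dose - 20. Reaching -30 requires dose = -10/11, not an integer.
Intervening on infusion_rate: with other inputs at their observed values, marker = -17*infusion_rate + 38. Solving for -30 gives infusion_rate = 4, within [0, 5].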